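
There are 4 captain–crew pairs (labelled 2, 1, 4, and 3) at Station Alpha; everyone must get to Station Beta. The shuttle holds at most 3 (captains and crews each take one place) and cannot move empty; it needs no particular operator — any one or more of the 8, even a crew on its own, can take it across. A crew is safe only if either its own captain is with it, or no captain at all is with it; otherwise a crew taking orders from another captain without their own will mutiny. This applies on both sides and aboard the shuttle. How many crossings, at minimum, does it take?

Counting alone: each trip to Station Beta takes at most 3 across and each return brings at least 1 back, so after t trips out (and t−1 returns) at most 3t − (t−1) of the 8 are across; that first reaches 8 at t = 4, so at least 7 crossings are needed.
The safety rule pushes this higher. Following every safe sequence of crossings, the most of the 8 that can be at Station Beta as the shuttle arrives there on crossing 7 is 7 — never all 8.
So no plan with fewer than 9 crossings exists, and this one achieves 9:
1. captain 2 and crew 2 cross → Station Beta.
2. captain 2 crosses ← Station Alpha.
3. captain 1, captain 2, and crew 1 cross → Station Beta.
4. captain 2 and crew 2 cross ← Station Alpha.
5. captain 2, captain 3, and captain 4 cross → Station Beta.
6. crew 1 crosses ← Station Alpha.
7. crew 1 and crew 2 cross → Station Beta.
8. crew 2 crosses ← Station Alpha.
9. crew 2, crew 3, and crew 4 cross → Station Beta.

9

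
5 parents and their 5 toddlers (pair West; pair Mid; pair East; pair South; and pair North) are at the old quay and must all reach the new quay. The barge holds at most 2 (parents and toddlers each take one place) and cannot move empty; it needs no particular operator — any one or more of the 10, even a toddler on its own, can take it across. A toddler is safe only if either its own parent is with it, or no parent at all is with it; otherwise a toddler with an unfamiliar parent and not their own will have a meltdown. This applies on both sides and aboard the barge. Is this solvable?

Following every safe sequence of crossings from the start, the most of the 10 that can be at the new quay as the barge arrives there on crossings 1, 3, 5, 7 is 2, 3, 4, 5 respectively; the best ever achieved is 5 of 10.
From crossing 9 on, no configuration arises that was not already reachable earlier: only 82 distinct safe configurations (who is on which side, and where the barge is) can ever be reached, none of them has everyone across, and every continuation just revisits them. So no valid plan exists.

No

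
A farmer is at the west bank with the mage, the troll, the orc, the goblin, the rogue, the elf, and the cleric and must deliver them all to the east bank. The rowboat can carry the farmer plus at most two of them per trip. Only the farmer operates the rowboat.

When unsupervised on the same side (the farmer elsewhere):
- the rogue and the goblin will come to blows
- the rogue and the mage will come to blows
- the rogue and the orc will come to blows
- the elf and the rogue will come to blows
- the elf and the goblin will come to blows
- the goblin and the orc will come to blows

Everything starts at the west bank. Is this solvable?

1. Farmer goes to the east bank with the goblin and the rogue.
2. Farmer goes back to the west bank with the goblin.
3. Farmer goes to the east bank with the goblin and the mage.
4. Farmer goes back to the west bank with the rogue.
5. Farmer goes to the east bank with the rogue and the troll.
6. Farmer goes back to the west bank with the rogue.
7. Farmer goes to the east bank with the elf and the orc.
8. Farmer goes back to the west bank with the goblin.
9. Farmer goes to the east bank with the cleric and the goblin.
10. Farmer goes back to the west bank with the goblin.
11. Farmer goes to the east bank with the goblin and the rogue.

Yes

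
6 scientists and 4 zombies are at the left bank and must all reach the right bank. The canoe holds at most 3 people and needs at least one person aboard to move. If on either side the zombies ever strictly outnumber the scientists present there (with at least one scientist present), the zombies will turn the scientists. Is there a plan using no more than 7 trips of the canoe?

Counting alone: each trip to the right bank takes at most 3 across and each return brings at least 1 back, so after t trips out (and t−1 returns) at most 3t − (t−1) of the 10 are across; that first reaches 10 at t = 5, so at least 9 crossings are needed.
Since 7 < 9, 7 crossings cannot be enough. (The shortest complete plan in fact takes 9:)
1. 2 zombies → the right bank.  (the left bank: 6S 2Z; the right bank: 0S 2Z)
2. 1 zombie ← the left bank.  (the left bank: 6S 3Z; the right bank: 0S 1Z)
3. 3 zombies → the right bank.  (the left bank: 6S 0Z; the right bank: 0S 4Z)
4. 1 zombie ← the left bank.  (the left bank: 6S 1Z; the right bank: 0S 3Z)
5. 3 scientists → the right bank.  (the left bank: 3S 1Z; the right bank: 3S 3Z)
6. 1 zombie ← the left bank.  (the left bank: 3S 2Z; the right bank: 3S 2Z)
7. 1 scientist and 2 zombies → the right bank.  (the left bank: 2S 0Z; the right bank: 4S 4Z)
8. 1 zombie ← the left bank.  (the left bank: 2S 1Z; the right bank: 4S 3Z)
9. 2 scientists and 1 zombie → the right bank.  (the left bank: 0S 0Z; the right bank: 6S 4Z)

No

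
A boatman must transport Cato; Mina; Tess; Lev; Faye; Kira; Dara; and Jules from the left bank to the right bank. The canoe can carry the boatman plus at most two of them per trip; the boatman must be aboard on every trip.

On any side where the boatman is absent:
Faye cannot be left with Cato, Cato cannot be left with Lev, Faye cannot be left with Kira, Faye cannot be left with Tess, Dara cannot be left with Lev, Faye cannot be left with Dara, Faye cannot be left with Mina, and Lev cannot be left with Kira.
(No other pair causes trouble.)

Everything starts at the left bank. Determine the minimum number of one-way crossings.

Counting alone: the boatman can take at most 2 across per trip to the right bank, so moving all 8 needs at least 4 loaded trips out, with a return between consecutive ones — at least 7 crossings.
The safety rule pushes this higher. Following every safe sequence of crossings, the most of the 8 that can be at the right bank as the canoe arrives there on crossings 7, 9 is 6, 7 respectively — never all 8.
So no plan with fewer than 11 crossings exists, and this one achieves 11:
1. Boatman goes to the right bank with Faye and Lev.  [the left bank: Cato, Dara, Jules, Kira, Mina, Tess | the right bank: Faye, Lev]
2. Boatman goes back to the left bank alone.  [the left bank: Cato, Dara, Jules, Kira, Mina, Tess | the right bank: Faye, Lev]
3. Boatman goes to the right bank with Jules.  [the left bank: Cato, Dara, Kira, Mina, Tess | the right bank: Faye, Jules, Lev]
4. Boatman goes back to the left bank alone.  [the left bank: Cato, Dara, Kira, Mina, Tess | the right bank: Faye, Jules, Lev]
5. Boatman goes to the right bank with Cato and Kira.  [the left bank: Dara, Mina, Tess | the right bank: Cato, Faye, Jules, Kira, Lev]
6. Boatman goes back to the left bank with Faye and Lev.  [the left bank: Dara, Faye, Lev, Mina, Tess | the right bank: Cato, Jules, Kira]
7. Boatman goes to the right bank with Dara and Faye.  [the left bank: Lev, Mina, Tess | the right bank: Cato, Dara, Faye, Jules, Kira]
8. Boatman goes back to the left bank with Faye.  [the left bank: Faye, Lev, Mina, Tess | the right bank: Cato, Dara, Jules, Kira]
9. Boatman goes to the right bank with Mina and Tess.  [the left bank: Faye, Lev | the right bank: Cato, Dara, Jules, Kira, Mina, Tess]
10. Boatman goes back to the left bank alone.  [the left bank: Faye, Lev | the right bank: Cato, Dara, Jules, Kira, Mina, Tess]
11. Boatman goes to the right bank with Faye and Lev.  [the left bank: — | the right bank: Cato, Dara, Faye, Jules, Kira, Lev, Mina, Tess]

11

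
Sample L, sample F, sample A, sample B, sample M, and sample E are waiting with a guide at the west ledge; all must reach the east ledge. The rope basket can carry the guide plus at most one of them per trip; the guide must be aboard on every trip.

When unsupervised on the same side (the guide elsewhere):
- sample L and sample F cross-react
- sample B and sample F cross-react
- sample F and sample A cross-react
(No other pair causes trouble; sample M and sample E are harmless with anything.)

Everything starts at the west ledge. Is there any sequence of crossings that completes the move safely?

Following every safe sequence of crossings from the start, the most of the 6 that can be at the east ledge as the rope basket arrives there on crossings 1, 3, 5, 7 is 1, 2, 3, 4 respectively; the best ever achieved is 4 of 6.
From crossing 9 on, no configuration arises that was not already reachable earlier: only 36 distinct safe configurations (who is on which side, and where the rope basket is) can ever be reached, none of them has everyone across, and every continuation just revisits them. So no valid plan exists.

No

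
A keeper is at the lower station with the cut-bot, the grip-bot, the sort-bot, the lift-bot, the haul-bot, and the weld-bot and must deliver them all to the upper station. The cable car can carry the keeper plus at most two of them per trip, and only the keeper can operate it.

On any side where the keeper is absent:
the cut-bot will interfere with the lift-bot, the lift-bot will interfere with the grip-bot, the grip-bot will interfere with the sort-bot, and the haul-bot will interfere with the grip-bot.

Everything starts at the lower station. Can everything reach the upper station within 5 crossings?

No

Counting alone: the keeper can take at most 2 across per trip to the upper station, so moving all 6 needs at least 3 loaded trips out, with a return between consecutive ones — at least 5 crossings.
The safety rule pushes this higher. Following every safe sequence of crossings, the most of the 6 that can be at the upper station as the cable car arrives there on crossing 5 is 5 — never all 6.
So the move cannot be finished within 5 crossings. (The shortest complete plan takes 7:)
1. Keeper goes to the upper station with the cut-bot and the grip-bot.  [the lower station: the haul-bot, the lift-bot, the sort-bot, the weld-bot | the upper station: the cut-bot, the grip-bot]
2. Keeper goes back to the lower station alone.  [the lower station: the haul-bot, the lift-bot, the sort-bot, the weld-bot | the upper station: the cut-bot, the grip-bot]
3. Keeper goes to the upper station with the weld-bot.  [the lower station: the haul-bot, the lift-bot, the sort-bot | the upper station: the cut-bot, the grip-bot, the weld-bot]
4. Keeper goes back to the lower station alone.  [the lower station: the haul-bot, the lift-bot, the sort-bot | the upper station: the cut-bot, the grip-bot, the weld-bot]
5. Keeper goes to the upper station with the haul-bot and the sort-bot.  [the lower station: the lift-bot | the upper station: the cut-bot, the grip-bot, the haul-bot, the sort-bot, the weld-bot]
6. Keeper goes back to the lower station with the grip-bot.  [the lower station: the grip-bot, the lift-bot | the upper station: the cut-bot, the haul-bot, the sort-bot, the weld-bot]
7. Keeper goes to the upper station with the grip-bot and the lift-bot.  [the lower station: — | the upper station: the cut-bot, the grip-bot, the haul-bot, the lift-bot, the sort-bot, the weld-bot]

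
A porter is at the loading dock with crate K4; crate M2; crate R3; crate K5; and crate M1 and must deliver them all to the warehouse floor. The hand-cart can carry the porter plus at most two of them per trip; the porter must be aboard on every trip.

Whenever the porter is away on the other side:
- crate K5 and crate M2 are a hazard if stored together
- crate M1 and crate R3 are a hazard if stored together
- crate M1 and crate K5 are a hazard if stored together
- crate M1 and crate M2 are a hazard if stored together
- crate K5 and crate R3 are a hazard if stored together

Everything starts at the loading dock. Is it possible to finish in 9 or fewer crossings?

Yes — this plan uses 7 crossings (≤ 9):
1. Porter goes to the warehouse floor with crate K5 and crate M1.  [the loading dock: crate K4, crate M2, crate R3 | the warehouse floor: crate K5, crate M1]
2. Porter goes back to the loading dock with crate K5.  [the loading dock: crate K4, crate K5, crate M2, crate R3 | the warehouse floor: crate M1]
3. Porter goes to the warehouse floor with crate K4 and crate K5.  [the loading dock: crate M2, crate R3 | the warehouse floor: crate K4, crate K5, crate M1]
4. Porter goes back to the loading dock with crate K5.  [the loading dock: crate K5, crate M2, crate R3 | the warehouse floor: crate K4, crate M1]
5. Porter goes to the warehouse floor with crate M2 and crate R3.  [the loading dock: crate K5 | the warehouse floor: crate K4, crate M1, crate M2, crate R3]
6. Porter goes back to the loading dock with crate M1.  [the loading dock: crate K5, crate M1 | the warehouse floor: crate K4, crate M2, crate R3]
7. Porter goes to the warehouse floor with crate K5 and crate M1.  [the loading dock: — | the warehouse floor: crate K4, crate K5, crate M1, crate M2, crate R3]

Yes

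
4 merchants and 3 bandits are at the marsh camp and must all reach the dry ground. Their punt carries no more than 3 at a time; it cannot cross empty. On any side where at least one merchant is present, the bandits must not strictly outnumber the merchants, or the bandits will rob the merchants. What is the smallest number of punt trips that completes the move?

Counting alone: each trip to the dry ground takes at most 3 across and each return brings at least 1 back, so after t trips out (and t−1 returns) at most 3t − (t−1) of the 7 are across; that first reaches 7 at t = 3, so at least 5 crossings are needed.
The plan below uses exactly 5 crossings, so it is optimal:
1. 3 bandits → the dry ground.  (the marsh camp: 4M 0B; the dry ground: 0M 3B)
2. 1 bandit ← the marsh camp.  (the marsh camp: 4M 1B; the dry ground: 0M 2B)
3. 3 merchants → the dry ground.  (the marsh camp: 1M 1B; the dry ground: 3M 2B)
4. 1 merchant ← the marsh camp.  (the marsh camp: 2M 1B; the dry ground: 2M 2B)
5. 2 merchants and 1 bandit → the dry ground.  (the marsh camp: 0M 0B; the dry ground: 4M 3B)

5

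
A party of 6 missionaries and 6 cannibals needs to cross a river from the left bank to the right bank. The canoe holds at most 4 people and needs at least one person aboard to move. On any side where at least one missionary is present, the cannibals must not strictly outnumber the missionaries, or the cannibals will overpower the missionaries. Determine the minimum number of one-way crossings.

Counting alone: each trip to the right bank takes at most 4 across and each return brings at least 1 back, so after t trips out (and t−1 returns) at most 4t − (t−1) of the 12 are across; that first reaches 12 at t = 4, so at least 7 crossings are needed.
The safety rule pushes this higher. Following every safe sequence of crossings, the most of the 12 that can be at the right bank as the canoe arrives there on crossing 7 is 11 — never all 12.
So no plan with fewer than 9 crossings exists, and this one achieves 9:
1. 2 cannibals → the right bank.  (the left bank: 6M 4C; the right bank: 0M 2C)
2. 1 cannibal ← the left bank.  (the left bank: 6M 5C; the right bank: 0M 1C)
3. 4 cannibals → the right bank.  (the left bank: 6M 1C; the right bank: 0M 5C)
4. 1 cannibal ← the left bank.  (the left bank: 6M 2C; the right bank: 0M 4C)
5. 4 missionaries → the right bank.  (the left bank: 2M 2C; the right bank: 4M 4C)
6. 1 missionary and 1 cannibal ← the left bank.  (the left bank: 3M 3C; the right bank: 3M 3C)
7. 2 missionaries and 2 cannibals → the right bank.  (the left bank: 1M 1C; the right bank: 5M 5C)
8. 1 missionary and 1 cannibal ← the left bank.  (the left bank: 2M 2C; the right bank: 4M 4C)
9. 2 missionaries and 2 cannibals → the right bank.  (the left bank: 0M 0C; the right bank: 6M 6C)

9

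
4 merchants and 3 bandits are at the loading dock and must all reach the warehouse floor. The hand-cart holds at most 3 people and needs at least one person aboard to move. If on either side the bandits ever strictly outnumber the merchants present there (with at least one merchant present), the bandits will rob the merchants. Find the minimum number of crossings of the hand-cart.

5

Counting alone: each trip to the warehouse floor takes at most 3 across and each return brings at least 1 back, so after t trips out (and t−1 returns) at most 3t − (t−1) of the 7 are across; that first reaches 7 at t = 3, so at least 5 crossings are needed.
The plan below uses exactly 5 crossings, so it is optimal:
1. 3 bandits → the warehouse floor.  (the loading dock: 4M 0B; the warehouse floor: 0M 3B)
2. 1 bandit ← the loading dock.  (the loading dock: 4M 1B; the warehouse floor: 0M 2B)
3. 3 merchants → the warehouse floor.  (the loading dock: 1M 1B; the warehouse floor: 3M 2B)
4. 1 merchant ← the loading dock.  (the loading dock: 2M 1B; the warehouse floor: 2M 2B)
5. 2 merchants and 1 bandit → the warehouse floor.  (the loading dock: 0M 0B; the warehouse floor: 4M 3B)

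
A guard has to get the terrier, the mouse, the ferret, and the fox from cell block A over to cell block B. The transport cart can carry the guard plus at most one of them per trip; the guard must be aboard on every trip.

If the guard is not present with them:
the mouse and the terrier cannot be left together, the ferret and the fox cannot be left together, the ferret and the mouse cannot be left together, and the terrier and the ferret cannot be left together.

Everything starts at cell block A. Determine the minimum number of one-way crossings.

impossible

Whatever the first load, the items left behind include a forbidden pair without the guard. No opening move is safe, so no plan exists.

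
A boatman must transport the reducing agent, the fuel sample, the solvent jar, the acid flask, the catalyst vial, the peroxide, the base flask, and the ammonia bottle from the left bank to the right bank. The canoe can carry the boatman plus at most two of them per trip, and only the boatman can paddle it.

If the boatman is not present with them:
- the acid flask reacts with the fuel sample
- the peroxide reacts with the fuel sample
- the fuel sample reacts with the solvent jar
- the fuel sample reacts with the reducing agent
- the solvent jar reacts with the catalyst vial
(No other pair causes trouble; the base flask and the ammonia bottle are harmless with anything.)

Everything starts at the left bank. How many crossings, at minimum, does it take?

9

Counting alone: the boatman can take at most 2 across per trip to the right bank, so moving all 8 needs at least 4 loaded trips out, with a return between consecutive ones — at least 7 crossings.
The safety rule pushes this higher. Following every safe sequence of crossings, the most of the 8 that can be at the right bank as the canoe arrives there on crossing 7 is 7 — never all 8.
So no plan with fewer than 9 crossings exists, and this one achieves 9:
1. Boatman goes to the right bank with the fuel sample and the solvent jar.
2. Boatman goes back to the left bank with the fuel sample.
3. Boatman goes to the right bank with the fuel sample and the reducing agent.
4. Boatman goes back to the left bank with the fuel sample.
5. Boatman goes to the right bank with the acid flask and the peroxide.
6. Boatman goes back to the left bank alone.
7. Boatman goes to the right bank with the ammonia bottle and the base flask.
8. Boatman goes back to the left bank alone.
9. Boatman goes to the right bank with the catalyst vial and the fuel sample.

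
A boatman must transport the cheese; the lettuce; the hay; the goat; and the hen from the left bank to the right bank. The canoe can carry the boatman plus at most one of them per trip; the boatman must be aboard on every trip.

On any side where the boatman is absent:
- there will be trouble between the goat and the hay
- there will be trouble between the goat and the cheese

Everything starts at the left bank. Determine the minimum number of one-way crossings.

11

Counting alone: the boatman can take at most 1 across per trip to the right bank, so moving all 5 needs at least 5 loaded trips out, with a return between consecutive ones — at least 9 crossings.
The safety rule pushes this higher. Following every safe sequence of crossings, the most of the 5 that can be at the right bank as the canoe arrives there on crossing 9 is 4 — never all 5.
So no plan with fewer than 11 crossings exists, and this one achieves 11:
1. Boatman goes to the right bank with the goat.  [the left bank: the cheese, the hay, the hen, the lettuce | the right bank: the goat]
2. Boatman goes back to the left bank alone.  [the left bank: the cheese, the hay, the hen, the lettuce | the right bank: the goat]
3. Boatman goes to the right bank with the cheese.  [the left bank: the hay, the hen, the lettuce | the right bank: the cheese, the goat]
4. Boatman goes back to the left bank with the goat.  [the left bank: the goat, the hay, the hen, the lettuce | the right bank: the cheese]
5. Boatman goes to the right bank with the hay.  [the left bank: the goat, the hen, the lettuce | the right bank: the cheese, the hay]
6. Boatman goes back to the left bank alone.  [the left bank: the goat, the hen, the lettuce | the right bank: the cheese, the hay]
7. Boatman goes to the right bank with the lettuce.  [the left bank: the goat, the hen | the right bank: the cheese, the hay, the lettuce]
8. Boatman goes back to the left bank alone.  [the left bank: the goat, the hen | the right bank: the cheese, the hay, the lettuce]
9. Boatman goes to the right bank with the hen.  [the left bank: the goat | the right bank: the cheese, the hay, the hen, the lettuce]
10. Boatman goes back to the left bank alone.  [the left bank: the goat | the right bank: the cheese, the hay, the hen, the lettuce]
11. Boatman goes to the right bank with the goat.  [the left bank: — | the right bank: the cheese, the goat, the hay, the hen, the lettuce]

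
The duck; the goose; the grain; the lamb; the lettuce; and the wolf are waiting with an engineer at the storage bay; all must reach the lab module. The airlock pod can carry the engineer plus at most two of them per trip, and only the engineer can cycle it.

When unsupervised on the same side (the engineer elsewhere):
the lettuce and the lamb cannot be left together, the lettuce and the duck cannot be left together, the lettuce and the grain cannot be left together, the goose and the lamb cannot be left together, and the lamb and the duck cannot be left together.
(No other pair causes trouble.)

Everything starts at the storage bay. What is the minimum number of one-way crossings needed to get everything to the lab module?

9

Counting alone: the engineer can take at most 2 across per trip to the lab module, so moving all 6 needs at least 3 loaded trips out, with a return between consecutive ones — at least 5 crossings.
The safety rule pushes this higher. Following every safe sequence of crossings, the most of the 6 that can be at the lab module as the airlock pod arrives there on crossings 5, 7 is 4, 5 respectively — never all 6.
So no plan with fewer than 9 crossings exists, and this one achieves 9:
1. Engineer goes to the lab module with the lamb and the lettuce.  [the storage bay: the duck, the goose, the grain, the wolf | the lab module: the lamb, the lettuce]
2. Engineer goes back to the storage bay with the lamb.  [the storage bay: the duck, the goose, the grain, the lamb, the wolf | the lab module: the lettuce]
3. Engineer goes to the lab module with the duck and the goose.  [the storage bay: the grain, the lamb, the wolf | the lab module: the duck, the goose, the lettuce]
4. Engineer goes back to the storage bay with the duck.  [the storage bay: the duck, the grain, the lamb, the wolf | the lab module: the goose, the lettuce]
5. Engineer goes to the lab module with the duck and the grain.  [the storage bay: the lamb, the wolf | the lab module: the duck, the goose, the grain, the lettuce]
6. Engineer goes back to the storage bay with the lettuce.  [the storage bay: the lamb, the lettuce, the wolf | the lab module: the duck, the goose, the grain]
7. Engineer goes to the lab module with the lamb and the wolf.  [the storage bay: the lettuce | the lab module: the duck, the goose, the grain, the lamb, the wolf]
8. Engineer goes back to the storage bay with the lamb.  [the storage bay: the lamb, the lettuce | the lab module: the duck, the goose, the grain, the wolf]
9. Engineer goes to the lab module with the lamb and the lettuce.  [the storage bay: — | the lab module: the duck, the goose, the grain, the lamb, the lettuce, the wolf]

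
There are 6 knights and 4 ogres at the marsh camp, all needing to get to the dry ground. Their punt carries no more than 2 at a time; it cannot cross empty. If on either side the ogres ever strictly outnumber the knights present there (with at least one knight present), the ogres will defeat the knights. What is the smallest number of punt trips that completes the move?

Counting alone: each trip to the dry ground takes at most 2 across and each return brings at least 1 back, so after t trips out (and t−1 returns) at most 2t − (t−1) of the 10 are across; that first reaches 10 at t = 9, so at least 17 crossings are needed.
The plan below uses exactly 17 crossings, so it is optimal:
1. 2 ogres → the dry ground.  (the marsh camp: 6K 2O; the dry ground: 0K 2O)
2. 1 ogre ← the marsh camp.  (the marsh camp: 6K 3O; the dry ground: 0K 1O)
3. 2 ogres → the dry ground.  (the marsh camp: 6K 1O; the dry ground: 0K 3O)
4. 1 ogre ← the marsh camp.  (the marsh camp: 6K 2O; the dry ground: 0K 2O)
5. 2 knights → the dry ground.  (the marsh camp: 4K 2O; the dry ground: 2K 2O)
6. 1 ogre ← the marsh camp.  (the marsh camp: 4K 3O; the dry ground: 2K 1O)
7. 1 knight and 1 ogre → the dry ground.  (the marsh camp: 3K 2O; the dry ground: 3K 2O)
8. 1 ogre ← the marsh camp.  (the marsh camp: 3K 3O; the dry ground: 3K 1O)
9. 2 ogres → the dry ground.  (the marsh camp: 3K 1O; the dry ground: 3K 3O)
10. 1 ogre ← the marsh camp.  (the marsh camp: 3K 2O; the dry ground: 3K 2O)
11. 1 knight and 1 ogre → the dry ground.  (the marsh camp: 2K 1O; the dry ground: 4K 3O)
12. 1 ogre ← the marsh camp.  (the marsh camp: 2K 2O; the dry ground: 4K 2O)
13. 2 ogres → the dry ground.  (the marsh camp: 2K 0O; the dry ground: 4K 4O)
14. 1 ogre ← the marsh camp.  (the marsh camp: 2K 1O; the dry ground: 4K 3O)
15. 1 knight and 1 ogre → the dry ground.  (the marsh camp: 1K 0O; the dry ground: 5K 4O)
16. 1 ogre ← the marsh camp.  (the marsh camp: 1K 1O; the dry ground: 5K 3O)
17. 1 knight and 1 ogre → the dry ground.  (the marsh camp: 0K 0O; the dry ground: 6K 4O)

17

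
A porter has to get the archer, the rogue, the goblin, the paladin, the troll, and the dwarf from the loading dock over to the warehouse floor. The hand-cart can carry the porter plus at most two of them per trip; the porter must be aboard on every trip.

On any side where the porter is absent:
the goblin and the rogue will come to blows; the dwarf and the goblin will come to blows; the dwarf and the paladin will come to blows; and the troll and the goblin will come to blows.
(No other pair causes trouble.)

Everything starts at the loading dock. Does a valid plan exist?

Yes

1. Porter goes to the warehouse floor with the goblin and the paladin.  [the loading dock: the archer, the dwarf, the rogue, the troll | the warehouse floor: the goblin, the paladin]
2. Porter goes back to the loading dock alone.  [the loading dock: the archer, the dwarf, the rogue, the troll | the warehouse floor: the goblin, the paladin]
3. Porter goes to the warehouse floor with the archer.  [the loading dock: the dwarf, the rogue, the troll | the warehouse floor: the archer, the goblin, the paladin]
4. Porter goes back to the loading dock alone.  [the loading dock: the dwarf, the rogue, the troll | the warehouse floor: the archer, the goblin, the paladin]
5. Porter goes to the warehouse floor with the rogue and the troll.  [the loading dock: the dwarf | the warehouse floor: the archer, the goblin, the paladin, the rogue, the troll]
6. Porter goes back to the loading dock with the goblin.  [the loading dock: the dwarf, the goblin | the warehouse floor: the archer, the paladin, the rogue, the troll]
7. Porter goes to the warehouse floor with the dwarf and the goblin.  [the loading dock: — | the warehouse floor: the archer, the dwarf, the goblin, the paladin, the rogue, the troll]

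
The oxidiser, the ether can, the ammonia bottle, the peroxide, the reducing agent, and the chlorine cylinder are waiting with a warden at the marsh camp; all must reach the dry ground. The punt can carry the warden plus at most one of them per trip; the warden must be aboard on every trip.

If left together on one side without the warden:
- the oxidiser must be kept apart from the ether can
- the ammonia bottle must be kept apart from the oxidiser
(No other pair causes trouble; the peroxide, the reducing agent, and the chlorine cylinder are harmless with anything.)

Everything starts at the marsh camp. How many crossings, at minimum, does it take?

Counting alone: the warden can take at most 1 across per trip to the dry ground, so moving all 6 needs at least 6 loaded trips out, with a return between consecutive ones — at least 11 crossings.
The safety rule pushes this higher. Following every safe sequence of crossings, the most of the 6 that can be at the dry ground as the punt arrives there on crossing 11 is 5 — never all 6.
So no plan with fewer than 13 crossings exists, and this one achieves 13:
1. Warden goes to the dry ground with the oxidiser.
2. Warden goes back to the marsh camp alone.
3. Warden goes to the dry ground with the ether can.
4. Warden goes back to the marsh camp with the oxidiser.
5. Warden goes to the dry ground with the ammonia bottle.
6. Warden goes back to the marsh camp alone.
7. Warden goes to the dry ground with the peroxide.
8. Warden goes back to the marsh camp alone.
9. Warden goes to the dry ground with the reducing agent.
10. Warden goes back to the marsh camp alone.
11. Warden goes to the dry ground with the chlorine cylinder.
12. Warden goes back to the marsh camp alone.
13. Warden goes to the dry ground with the oxidiser.

13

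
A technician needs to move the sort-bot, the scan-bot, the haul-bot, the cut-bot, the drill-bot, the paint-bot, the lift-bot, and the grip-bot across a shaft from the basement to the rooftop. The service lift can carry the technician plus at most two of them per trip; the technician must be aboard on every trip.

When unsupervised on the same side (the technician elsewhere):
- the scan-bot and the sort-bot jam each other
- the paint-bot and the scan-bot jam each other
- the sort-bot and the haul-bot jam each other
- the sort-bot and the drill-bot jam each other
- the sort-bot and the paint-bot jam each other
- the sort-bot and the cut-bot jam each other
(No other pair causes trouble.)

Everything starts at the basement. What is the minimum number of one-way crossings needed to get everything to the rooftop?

Counting alone: the technician can take at most 2 across per trip to the rooftop, so moving all 8 needs at least 4 loaded trips out, with a return between consecutive ones — at least 7 crossings.
The safety rule pushes this higher. Following every safe sequence of crossings, the most of the 8 that can be at the rooftop as the service lift arrives there on crossings 7, 9, 11 is 5, 6, 7 respectively — never all 8.
So no plan with fewer than 13 crossings exists, and this one achieves 13:
1. Technician goes to the rooftop with the scan-bot and the sort-bot.
2. Technician goes back to the basement with the sort-bot.
3. Technician goes to the rooftop with the haul-bot and the sort-bot.
4. Technician goes back to the basement with the sort-bot.
5. Technician goes to the rooftop with the cut-bot and the sort-bot.
6. Technician goes back to the basement with the sort-bot.
7. Technician goes to the rooftop with the drill-bot and the sort-bot.
8. Technician goes back to the basement with the sort-bot.
9. Technician goes to the rooftop with the lift-bot and the sort-bot.
10. Technician goes back to the basement with the sort-bot.
11. Technician goes to the rooftop with the grip-bot and the sort-bot.
12. Technician goes back to the basement with the sort-bot.
13. Technician goes to the rooftop with the paint-bot and the sort-bot.

13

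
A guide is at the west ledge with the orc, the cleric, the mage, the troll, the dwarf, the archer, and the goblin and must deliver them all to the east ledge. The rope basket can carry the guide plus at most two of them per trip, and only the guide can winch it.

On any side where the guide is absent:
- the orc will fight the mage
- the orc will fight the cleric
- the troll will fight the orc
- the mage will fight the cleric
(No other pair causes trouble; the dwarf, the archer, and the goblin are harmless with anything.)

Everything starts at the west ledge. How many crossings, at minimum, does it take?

11

Counting alone: the guide can take at most 2 across per trip to the east ledge, so moving all 7 needs at least 4 loaded trips out, with a return between consecutive ones — at least 7 crossings.
The safety rule pushes this higher. Following every safe sequence of crossings, the most of the 7 that can be at the east ledge as the rope basket arrives there on crossings 7, 9 is 5, 6 respectively — never all 7.
So no plan with fewer than 11 crossings exists, and this one achieves 11:
1. Guide goes to the east ledge with the cleric and the orc.
2. Guide goes back to the west ledge with the orc.
3. Guide goes to the east ledge with the orc and the troll.
4. Guide goes back to the west ledge with the orc.
5. Guide goes to the east ledge with the dwarf and the orc.
6. Guide goes back to the west ledge with the orc.
7. Guide goes to the east ledge with the archer and the orc.
8. Guide goes back to the west ledge with the orc.
9. Guide goes to the east ledge with the goblin and the orc.
10. Guide goes back to the west ledge with the orc.
11. Guide goes to the east ledge with the mage and the orc.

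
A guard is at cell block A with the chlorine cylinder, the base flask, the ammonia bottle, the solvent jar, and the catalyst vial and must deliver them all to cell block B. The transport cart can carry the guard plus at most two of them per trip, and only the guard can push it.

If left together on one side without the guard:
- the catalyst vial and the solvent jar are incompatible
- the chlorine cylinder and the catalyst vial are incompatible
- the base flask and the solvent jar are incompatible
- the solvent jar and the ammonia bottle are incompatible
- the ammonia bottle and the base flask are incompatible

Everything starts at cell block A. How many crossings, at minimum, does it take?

Whatever the first load, the items left behind include a forbidden pair without the guard. No opening move is safe, so no plan exists.

impossible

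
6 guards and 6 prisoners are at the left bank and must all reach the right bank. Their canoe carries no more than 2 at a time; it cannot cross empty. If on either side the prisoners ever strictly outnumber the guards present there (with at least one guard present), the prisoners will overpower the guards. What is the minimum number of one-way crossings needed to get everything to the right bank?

impossible

Following every safe sequence of crossings from the start, the most of the 12 that can be at the right bank as the canoe arrives there on crossings 1, 3, 5, 7, 9 is 2, 3, 4, 5, 6 respectively; the best ever achieved is 6 of 12.
From crossing 11 on, no configuration arises that was not already reachable earlier: only 15 distinct safe configurations (who is on which side, and where the canoe is) can ever be reached, none of them has everyone across, and every continuation just revisits them. They are: 0 guards + 0 prisoners across (canoe back at the start); 0 guards + 1 prisoner across (canoe there); 0 guards + 1 prisoner across (canoe back at the start); 0 guards + 2 prisoners across (canoe there); 0 guards + 2 prisoners across (canoe back at the start); 0 guards + 3 prisoners across (canoe there); 0 guards + 3 prisoners across (canoe back at the start); 0 guards + 4 prisoners across (canoe there); 0 guards + 4 prisoners across (canoe back at the start); 0 guards + 5 prisoners across (canoe there); 0 guards + 5 prisoners across (canoe back at the start); 0 guards + 6 prisoners across (canoe there); 1 guard + 1 prisoner across (canoe there); 1 guard + 1 prisoner across (canoe back at the start); 2 guards + 2 prisoners across (canoe there). So no valid plan exists.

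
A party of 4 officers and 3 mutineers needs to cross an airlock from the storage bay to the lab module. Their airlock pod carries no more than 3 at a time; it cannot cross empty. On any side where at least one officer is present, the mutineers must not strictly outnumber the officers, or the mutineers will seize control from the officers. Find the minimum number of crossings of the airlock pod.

Counting alone: each trip to the lab module takes at most 3 across and each return brings at least 1 back, so after t trips out (and t−1 returns) at most 3t − (t−1) of the 7 are across; that first reaches 7 at t = 3, so at least 5 crossings are needed.
The plan below uses exactly 5 crossings, so it is optimal:
1. 3 mutineers → the lab module.  (the storage bay: 4O 0M; the lab module: 0O 3M)
2. 1 mutineer ← the storage bay.  (the storage bay: 4O 1M; the lab module: 0O 2M)
3. 3 officers → the lab module.  (the storage bay: 1O 1M; the lab module: 3O 2M)
4. 1 officer ← the storage bay.  (the storage bay: 2O 1M; the lab module: 2O 2M)
5. 2 officers and 1 mutineer → the lab module.  (the storage bay: 0O 0M; the lab module: 4O 3M)

5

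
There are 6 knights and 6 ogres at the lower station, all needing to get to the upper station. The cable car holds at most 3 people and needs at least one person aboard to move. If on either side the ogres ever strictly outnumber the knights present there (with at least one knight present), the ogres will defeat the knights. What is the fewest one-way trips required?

Following every safe sequence of crossings from the start, the most of the 12 that can be at the upper station as the cable car arrives there on crossings 1, 3, 5 is 3, 5, 6 respectively; the best ever achieved is 6 of 12.
From crossing 7 on, no configuration arises that was not already reachable earlier: only 17 distinct safe configurations (who is on which side, and where the cable car is) can ever be reached, none of them has everyone across, and every continuation just revisits them. They are: 0 knights + 0 ogres across (cable car back at the start); 0 knights + 1 ogre across (cable car there); 0 knights + 1 ogre across (cable car back at the start); 0 knights + 2 ogres across (cable car there); 0 knights + 2 ogres across (cable car back at the start); 0 knights + 3 ogres across (cable car there); 0 knights + 3 ogres across (cable car back at the start); 0 knights + 4 ogres across (cable car there); 0 knights + 4 ogres across (cable car back at the start); 0 knights + 5 ogres across (cable car there); 0 knights + 5 ogres across (cable car back at the start); 0 knights + 6 ogres across (cable car there); 1 knight + 1 ogre across (cable car there); 1 knight + 1 ogre across (cable car back at the start); 2 knights + 2 ogres across (cable car there); 2 knights + 2 ogres across (cable car back at the start); 3 knights + 3 ogres across (cable car there). So no valid plan exists.

impossible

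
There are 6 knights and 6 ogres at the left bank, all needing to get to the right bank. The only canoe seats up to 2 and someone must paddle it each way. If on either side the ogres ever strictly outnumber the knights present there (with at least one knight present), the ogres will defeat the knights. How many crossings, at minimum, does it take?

Following every safe sequence of crossings from the start, the most of the 12 that can be at the right bank as the canoe arrives there on crossings 1, 3, 5, 7, 9 is 2, 3, 4, 5, 6 respectively; the best ever achieved is 6 of 12.
From crossing 11 on, no configuration arises that was not already reachable earlier: only 15 distinct safe configurations (who is on which side, and where the canoe is) can ever be reached, none of them has everyone across, and every continuation just revisits them. They are: 0 knights + 0 ogres across (canoe back at the start); 0 knights + 1 ogre across (canoe there); 0 knights + 1 ogre across (canoe back at the start); 0 knights + 2 ogres across (canoe there); 0 knights + 2 ogres across (canoe back at the start); 0 knights + 3 ogres across (canoe there); 0 knights + 3 ogres across (canoe back at the start); 0 knights + 4 ogres across (canoe there); 0 knights + 4 ogres across (canoe back at the start); 0 knights + 5 ogres across (canoe there); 0 knights + 5 ogres across (canoe back at the start); 0 knights + 6 ogres across (canoe there); 1 knight + 1 ogre across (canoe there); 1 knight + 1 ogre across (canoe back at the start); 2 knights + 2 ogres across (canoe there). So no valid plan exists.

impossible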